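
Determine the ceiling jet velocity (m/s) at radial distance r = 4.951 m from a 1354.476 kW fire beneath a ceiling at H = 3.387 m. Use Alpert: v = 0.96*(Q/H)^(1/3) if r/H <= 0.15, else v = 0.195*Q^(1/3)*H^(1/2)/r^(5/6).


r/H = 4.951 / 3.387 = 1.4618
r/H > 0.15, so v = 0.195*Q^(1/3)*H^(1/2)/r^(5/6)
Q^(1/3) = 11.064
H^(1/2) = 1.8404
r^(5/6) = 3.7924
v = 0.195 * 11.064 * 1.8404 / 3.7924 = 1.0470 m/s

1.0470 m/s


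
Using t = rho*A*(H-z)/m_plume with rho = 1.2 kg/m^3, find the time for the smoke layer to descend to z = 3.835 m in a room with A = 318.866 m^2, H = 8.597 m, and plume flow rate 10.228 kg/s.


H - z = 4.762 m
t = 1.2 * 318.866 * 4.762 / 10.228 = 178.15 s

178.15 s


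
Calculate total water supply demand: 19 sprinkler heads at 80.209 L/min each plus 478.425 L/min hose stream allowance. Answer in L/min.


Sprinkler demand = 19 * 80.209 = 1523.971 L/min
Total = 1523.971 + 478.425 = 2002.396 L/min

2002.396 L/min


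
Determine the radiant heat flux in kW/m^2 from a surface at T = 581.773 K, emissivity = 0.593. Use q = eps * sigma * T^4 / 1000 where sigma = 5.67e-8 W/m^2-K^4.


T^4 = 1.1456e+11
q = 0.593 * 5.67e-8 * 1.1456e+11 / 1000 = 3.8517 kW/m^2

3.8517 kW/m^2


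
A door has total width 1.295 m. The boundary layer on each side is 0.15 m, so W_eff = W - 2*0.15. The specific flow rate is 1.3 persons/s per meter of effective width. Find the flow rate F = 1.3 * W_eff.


W_eff = 1.295 - 0.30 = 0.995 m
F = 1.3 * 0.995 = 1.2935 persons/s

1.2935 persons/s


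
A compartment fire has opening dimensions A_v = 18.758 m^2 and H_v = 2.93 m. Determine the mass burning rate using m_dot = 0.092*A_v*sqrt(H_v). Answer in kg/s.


sqrt(H_v) = 1.7117
m_dot = 0.092 * 18.758 * 1.7117 = 2.9540 kg/s

2.9540 kg/s


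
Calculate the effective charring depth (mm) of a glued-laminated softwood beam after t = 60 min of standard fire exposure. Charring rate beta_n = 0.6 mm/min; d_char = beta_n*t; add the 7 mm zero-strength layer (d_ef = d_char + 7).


d_char = 0.6 * 60 = 36 mm
d_ef = 36 + 1.0*7 = 43 mm

43 mm


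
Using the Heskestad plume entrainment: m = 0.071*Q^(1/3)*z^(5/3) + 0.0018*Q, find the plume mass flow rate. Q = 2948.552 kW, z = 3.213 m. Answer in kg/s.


Q^(1/3) = 14.340
z^(5/3) = 6.9960
First term = 0.071 * 14.340 * 6.9960 = 7.1227
Second term = 0.0018 * 2948.552 = 5.3074
m = 12.430 kg/s

12.430 kg/s


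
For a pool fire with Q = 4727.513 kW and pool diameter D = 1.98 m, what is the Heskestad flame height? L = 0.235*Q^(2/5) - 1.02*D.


Q^(2/5) = 29.502
0.235 * Q^(2/5) = 6.9330
1.02 * D = 2.0196
L = 4.9134 m

4.9134 m


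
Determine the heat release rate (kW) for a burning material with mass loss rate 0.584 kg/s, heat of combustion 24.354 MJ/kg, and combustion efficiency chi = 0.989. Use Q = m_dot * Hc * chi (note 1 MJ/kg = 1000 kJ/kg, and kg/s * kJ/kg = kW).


Hc = 24.354 MJ/kg = 24.354 * 1000 kJ/kg = 24354 kJ/kg
Q = 0.584 kg/s * 24354 kJ/kg * 0.989 = 14066 kW

14066 kW


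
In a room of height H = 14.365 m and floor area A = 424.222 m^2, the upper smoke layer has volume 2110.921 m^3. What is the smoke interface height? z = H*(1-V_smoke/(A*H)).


V/(A*H) = 0.34640
1 - 0.34640 = 0.65360
z = 14.365 * 0.65360 = 9.3890 m

9.3890 m


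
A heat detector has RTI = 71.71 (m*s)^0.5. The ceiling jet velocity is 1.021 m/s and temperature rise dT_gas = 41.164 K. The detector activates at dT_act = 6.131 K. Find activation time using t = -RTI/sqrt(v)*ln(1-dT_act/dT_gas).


dT_act/dT_gas = 0.14894
ln(1 - 0.14894) = -0.16127
t = -71.71 / sqrt(1.021) * -0.16127 = 11.445 s

11.445 s


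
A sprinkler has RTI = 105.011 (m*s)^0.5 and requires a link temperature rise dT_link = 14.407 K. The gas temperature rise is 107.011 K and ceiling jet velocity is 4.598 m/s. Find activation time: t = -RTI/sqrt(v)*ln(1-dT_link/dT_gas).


dT_link/dT_gas = 0.13463
ln(1 - 0.13463) = -0.14460
t = -105.011 / sqrt(4.598) * -0.14460 = 7.0814 s

7.0814 s


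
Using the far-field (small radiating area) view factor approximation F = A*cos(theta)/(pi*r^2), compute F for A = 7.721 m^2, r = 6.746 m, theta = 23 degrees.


cos(23 deg) = 0.92050
pi*r^2 = 142.97
F = 7.721 * 0.92050 / 142.97 = 0.049712

0.049712


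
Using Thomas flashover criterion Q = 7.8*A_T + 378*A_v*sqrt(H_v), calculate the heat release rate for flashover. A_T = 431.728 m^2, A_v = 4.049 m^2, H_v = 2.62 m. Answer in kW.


7.8*A_T = 3367.5
sqrt(H_v) = 1.6186
378*A_v*sqrt(H_v) = 2477.4
Q = 3367.5 + 2477.4 = 5844.8 kW

5844.8 kW


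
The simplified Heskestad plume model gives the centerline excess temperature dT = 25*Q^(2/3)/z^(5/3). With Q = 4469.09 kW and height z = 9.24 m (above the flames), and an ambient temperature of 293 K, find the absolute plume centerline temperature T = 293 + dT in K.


Q^(2/3) = 271.32
z^(5/3) = 40.687
dT = 25 * 271.32 / 40.687 = 166.71 K
T = 293 + 166.71 = 459.71 K

459.71 K


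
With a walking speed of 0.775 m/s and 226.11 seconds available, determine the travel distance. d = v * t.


d = 0.775 * 226.11 = 175.24 m

175.24 m


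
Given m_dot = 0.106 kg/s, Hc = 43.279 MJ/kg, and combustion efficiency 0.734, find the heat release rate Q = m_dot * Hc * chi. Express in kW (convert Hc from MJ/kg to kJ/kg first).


Hc = 43.279 MJ/kg = 43.279 * 1000 kJ/kg = 43279 kJ/kg
Q = 0.106 kg/s * 43279 kJ/kg * 0.734 = 3367.3 kW

3367.3 kW


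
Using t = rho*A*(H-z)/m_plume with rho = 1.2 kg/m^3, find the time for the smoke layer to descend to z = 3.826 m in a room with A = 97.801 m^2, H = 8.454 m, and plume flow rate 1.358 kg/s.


H - z = 4.628 m
t = 1.2 * 97.801 * 4.628 / 1.358 = 399.96 s

399.96 s


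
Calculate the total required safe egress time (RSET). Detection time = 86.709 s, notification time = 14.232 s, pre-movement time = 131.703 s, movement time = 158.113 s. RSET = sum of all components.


Total = 86.709 + 14.232 + 131.703 + 158.113 = 390.757 s

390.757 s


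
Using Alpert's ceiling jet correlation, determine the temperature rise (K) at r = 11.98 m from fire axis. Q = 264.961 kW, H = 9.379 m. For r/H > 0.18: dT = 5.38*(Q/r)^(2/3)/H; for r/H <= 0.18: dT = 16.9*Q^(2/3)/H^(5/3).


r/H = 11.98 / 9.379 = 1.2773
r/H > 0.18, so dT = 5.38*(Q/r)^(2/3)/H
Q/r = 22.117
(Q/r)^(2/3) = 7.8792
dT = 5.38 * 7.8792 / 9.379 = 4.5197 K

4.5197 K


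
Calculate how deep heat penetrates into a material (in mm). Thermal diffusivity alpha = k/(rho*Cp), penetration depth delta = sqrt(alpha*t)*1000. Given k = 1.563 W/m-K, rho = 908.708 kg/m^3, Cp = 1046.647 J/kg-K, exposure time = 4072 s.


alpha = 1.563 / (908.708 * 1046.647) = 1.6434e-06 m^2/s
alpha * t = 0.0066918
delta = sqrt(0.0066918) * 1000 = 81.803 mm

81.803 mm


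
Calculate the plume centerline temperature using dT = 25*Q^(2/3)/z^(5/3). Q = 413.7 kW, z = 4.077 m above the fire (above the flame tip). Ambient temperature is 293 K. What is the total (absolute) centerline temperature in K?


Q^(2/3) = 55.521
z^(5/3) = 10.405
dT = 25 * 55.521 / 10.405 = 133.40 K
T = 293 + 133.40 = 426.40 K

426.40 K


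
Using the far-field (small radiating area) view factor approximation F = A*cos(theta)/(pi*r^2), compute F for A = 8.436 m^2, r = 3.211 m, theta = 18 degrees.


cos(18 deg) = 0.95106
pi*r^2 = 32.391
F = 8.436 * 0.95106 / 32.391 = 0.24769

0.24769


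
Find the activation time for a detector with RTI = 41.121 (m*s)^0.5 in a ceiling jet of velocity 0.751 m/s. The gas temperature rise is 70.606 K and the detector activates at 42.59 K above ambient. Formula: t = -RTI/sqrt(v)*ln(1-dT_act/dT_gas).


dT_act/dT_gas = 0.60321
ln(1 - 0.60321) = -0.92434
t = -41.121 / sqrt(0.751) * -0.92434 = 43.861 s

43.861 s


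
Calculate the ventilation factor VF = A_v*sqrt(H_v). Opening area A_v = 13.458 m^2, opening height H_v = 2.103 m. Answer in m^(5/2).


sqrt(H_v) = 1.4502
VF = 13.458 * 1.4502 = 19.516 m^(5/2)

19.516 m^(5/2)


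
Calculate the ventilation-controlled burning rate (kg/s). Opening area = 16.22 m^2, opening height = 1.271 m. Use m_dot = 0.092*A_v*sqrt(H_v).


sqrt(H_v) = 1.1274
m_dot = 0.092 * 16.22 * 1.1274 = 1.6823 kg/s

1.6823 kg/s


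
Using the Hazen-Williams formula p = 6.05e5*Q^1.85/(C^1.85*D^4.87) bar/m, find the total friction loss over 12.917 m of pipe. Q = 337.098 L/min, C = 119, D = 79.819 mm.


Q^1.85 = 47462
C^1.85 = 6914.5
D^4.87 = 1.8334e+09
p/m = 0.0022651 bar/m
p_total = 0.0022651 * 12.917 = 0.029258 bar

0.029258 bar


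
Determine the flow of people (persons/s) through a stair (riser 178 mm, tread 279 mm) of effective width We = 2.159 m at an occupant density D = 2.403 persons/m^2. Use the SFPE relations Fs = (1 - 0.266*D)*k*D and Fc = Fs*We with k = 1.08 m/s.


1 - 0.266*D = 1 - 0.266*2.403 = 0.36080
Fs = 0.36080 * 1.08 * 2.403 = 0.93637 persons/(s*m)
Fc = 0.93637 * 2.159 = 2.0216 persons/s

2.0216 persons/s


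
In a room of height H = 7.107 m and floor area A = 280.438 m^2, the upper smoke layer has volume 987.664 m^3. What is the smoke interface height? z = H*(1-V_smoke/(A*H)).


V/(A*H) = 0.49555
1 - 0.49555 = 0.50445
z = 7.107 * 0.50445 = 3.5851 m

3.5851 m


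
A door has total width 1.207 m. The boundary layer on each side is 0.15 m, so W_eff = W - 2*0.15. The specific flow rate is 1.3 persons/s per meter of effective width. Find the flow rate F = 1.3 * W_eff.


W_eff = 1.207 - 0.30 = 0.907 m
F = 1.3 * 0.907 = 1.1791 persons/s

1.1791 persons/s


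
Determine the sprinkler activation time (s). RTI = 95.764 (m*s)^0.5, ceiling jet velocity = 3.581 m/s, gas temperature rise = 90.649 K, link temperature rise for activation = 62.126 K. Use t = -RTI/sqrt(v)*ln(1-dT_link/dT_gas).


dT_link/dT_gas = 0.68535
ln(1 - 0.68535) = -1.1563
t = -95.764 / sqrt(3.581) * -1.1563 = 58.515 s

58.515 s


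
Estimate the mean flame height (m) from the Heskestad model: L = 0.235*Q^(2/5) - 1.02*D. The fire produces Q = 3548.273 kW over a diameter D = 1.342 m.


Q^(2/5) = 26.303
0.235 * Q^(2/5) = 6.1812
1.02 * D = 1.3688
L = 4.8124 m

4.8124 m


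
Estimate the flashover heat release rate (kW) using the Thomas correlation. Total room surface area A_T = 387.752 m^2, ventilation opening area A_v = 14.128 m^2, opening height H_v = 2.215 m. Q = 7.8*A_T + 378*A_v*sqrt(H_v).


7.8*A_T = 3024.5
sqrt(H_v) = 1.4883
378*A_v*sqrt(H_v) = 7948.0
Q = 3024.5 + 7948.0 = 10972 kW

10972 kW


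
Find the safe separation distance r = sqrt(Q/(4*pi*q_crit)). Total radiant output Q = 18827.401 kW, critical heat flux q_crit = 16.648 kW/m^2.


4*pi*q_crit = 209.20
Q/(4*pi*q_crit) = 89.995
r = sqrt(89.995) = 9.4866 m

9.4866 m


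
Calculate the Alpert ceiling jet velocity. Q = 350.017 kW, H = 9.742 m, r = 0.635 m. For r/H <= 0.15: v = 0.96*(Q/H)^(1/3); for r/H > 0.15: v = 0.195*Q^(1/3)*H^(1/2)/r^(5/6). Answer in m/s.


r/H = 0.635 / 9.742 = 0.065182
r/H <= 0.15, so v = 0.96*(Q/H)^(1/3)
Q/H = 35.929
(Q/H)^(1/3) = 3.2997
v = 0.96 * 3.2997 = 3.1678 m/s

3.1678 m/s


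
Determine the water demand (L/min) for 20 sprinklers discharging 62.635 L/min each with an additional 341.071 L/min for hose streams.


Sprinkler demand = 20 * 62.635 = 1252.7 L/min
Total = 1252.7 + 341.071 = 1593.771 L/min

1593.771 L/min


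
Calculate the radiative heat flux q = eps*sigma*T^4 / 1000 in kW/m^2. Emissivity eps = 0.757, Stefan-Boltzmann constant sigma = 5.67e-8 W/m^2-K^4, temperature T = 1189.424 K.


T^4 = 2.0015e+12
q = 0.757 * 5.67e-8 * 2.0015e+12 / 1000 = 85.906 kW/m^2

85.906 kW/m^2


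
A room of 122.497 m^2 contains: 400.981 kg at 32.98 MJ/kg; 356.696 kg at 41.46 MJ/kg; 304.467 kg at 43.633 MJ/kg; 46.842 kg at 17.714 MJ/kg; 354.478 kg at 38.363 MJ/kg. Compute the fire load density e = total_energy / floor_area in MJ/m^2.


Total energy = 400.981*32.98 + 356.696*41.46 + 304.467*43.633 + 46.842*17.714 + 354.478*38.363
= 13224.35 + 14788.62 + 13284.81 + 829.7592 + 13598.84
= 55726.38 MJ
e = 55726.38 / 122.497 = 454.92 MJ/m^2

454.92 MJ/m^2


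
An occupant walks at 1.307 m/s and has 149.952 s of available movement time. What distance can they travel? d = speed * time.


d = 1.307 * 149.952 = 195.99 m

195.99 m


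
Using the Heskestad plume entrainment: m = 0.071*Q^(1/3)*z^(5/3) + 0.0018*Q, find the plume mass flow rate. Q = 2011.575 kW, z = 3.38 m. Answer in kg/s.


Q^(1/3) = 12.623
z^(5/3) = 7.6125
First term = 0.071 * 12.623 * 7.6125 = 6.8228
Second term = 0.0018 * 2011.575 = 3.6208
m = 10.444 kg/s

10.444 kg/s


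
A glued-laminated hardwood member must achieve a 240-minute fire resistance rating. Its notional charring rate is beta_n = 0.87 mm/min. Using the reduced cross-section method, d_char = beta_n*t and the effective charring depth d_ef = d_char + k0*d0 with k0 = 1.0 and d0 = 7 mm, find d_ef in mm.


d_char = 0.87 * 240 = 208.8 mm
d_ef = 208.8 + 1.0*7 = 215.8 mm

215.8 mm


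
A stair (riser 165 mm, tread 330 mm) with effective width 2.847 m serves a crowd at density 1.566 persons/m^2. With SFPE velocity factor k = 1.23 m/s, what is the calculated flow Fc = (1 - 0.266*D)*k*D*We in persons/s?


1 - 0.266*D = 1 - 0.266*1.566 = 0.58344
Fs = 0.58344 * 1.23 * 1.566 = 1.1238 persons/(s*m)
Fc = 1.1238 * 2.847 = 3.1995 persons/s

3.1995 persons/s


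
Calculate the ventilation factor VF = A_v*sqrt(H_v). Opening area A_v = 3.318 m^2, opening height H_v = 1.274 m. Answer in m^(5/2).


sqrt(H_v) = 1.1287
VF = 3.318 * 1.1287 = 3.7451 m^(5/2)

3.7451 m^(5/2)


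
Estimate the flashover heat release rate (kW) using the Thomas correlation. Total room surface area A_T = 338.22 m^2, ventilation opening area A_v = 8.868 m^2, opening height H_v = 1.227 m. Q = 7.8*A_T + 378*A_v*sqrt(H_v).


7.8*A_T = 2638.116
sqrt(H_v) = 1.1077
378*A_v*sqrt(H_v) = 3713.1
Q = 2638.116 + 3713.1 = 6351.2 kW

6351.2 kW


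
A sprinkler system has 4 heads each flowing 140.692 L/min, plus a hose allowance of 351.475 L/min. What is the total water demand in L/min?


Sprinkler demand = 4 * 140.692 = 562.768 L/min
Total = 562.768 + 351.475 = 914.243 L/min

914.243 L/min


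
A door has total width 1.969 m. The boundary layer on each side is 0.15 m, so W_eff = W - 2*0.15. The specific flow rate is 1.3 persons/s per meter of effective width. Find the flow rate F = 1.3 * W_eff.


W_eff = 1.969 - 0.30 = 1.669 m
F = 1.3 * 1.669 = 2.1697 persons/s

2.1697 persons/s


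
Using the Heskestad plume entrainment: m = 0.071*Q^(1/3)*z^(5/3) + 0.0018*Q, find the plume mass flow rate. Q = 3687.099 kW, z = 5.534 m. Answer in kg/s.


Q^(1/3) = 15.449
z^(5/3) = 17.314
First term = 0.071 * 15.449 * 17.314 = 18.991
Second term = 0.0018 * 3687.099 = 6.6368
m = 25.628 kg/s

25.628 kg/s


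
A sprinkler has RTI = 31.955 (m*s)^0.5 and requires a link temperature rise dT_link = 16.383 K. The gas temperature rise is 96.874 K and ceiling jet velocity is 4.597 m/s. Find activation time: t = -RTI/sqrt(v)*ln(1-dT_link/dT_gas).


dT_link/dT_gas = 0.16912
ln(1 - 0.16912) = -0.18527
t = -31.955 / sqrt(4.597) * -0.18527 = 2.7612 s

2.7612 s


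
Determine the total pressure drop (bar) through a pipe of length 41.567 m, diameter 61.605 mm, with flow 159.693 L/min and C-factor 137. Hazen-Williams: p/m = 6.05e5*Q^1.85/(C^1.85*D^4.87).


Q^1.85 = 11915
C^1.85 = 8972.9
D^4.87 = 5.1931e+08
p/m = 0.0015469 bar/m
p_total = 0.0015469 * 41.567 = 0.064301 bar

0.064301 bar


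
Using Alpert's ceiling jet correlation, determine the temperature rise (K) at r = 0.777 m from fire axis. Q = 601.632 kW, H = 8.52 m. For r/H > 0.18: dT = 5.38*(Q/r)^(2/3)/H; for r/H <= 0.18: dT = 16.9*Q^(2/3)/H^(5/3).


r/H = 0.777 / 8.52 = 0.091197
r/H <= 0.18, so dT = 16.9*Q^(2/3)/H^(5/3)
Q^(2/3) = 71.267
H^(5/3) = 35.541
dT = 16.9 * 71.267 / 35.541 = 33.888 K

33.888 K


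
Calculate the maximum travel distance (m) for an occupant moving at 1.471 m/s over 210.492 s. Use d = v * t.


d = 1.471 * 210.492 = 309.63 m

309.63 m


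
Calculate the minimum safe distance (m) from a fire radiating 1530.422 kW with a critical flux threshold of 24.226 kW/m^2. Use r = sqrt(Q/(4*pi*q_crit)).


4*pi*q_crit = 304.43
Q/(4*pi*q_crit) = 5.0271
r = sqrt(5.0271) = 2.2421 m

2.2421 m


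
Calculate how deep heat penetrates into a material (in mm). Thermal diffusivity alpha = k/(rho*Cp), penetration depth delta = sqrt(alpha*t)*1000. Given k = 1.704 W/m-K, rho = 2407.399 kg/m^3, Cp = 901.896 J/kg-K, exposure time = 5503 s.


alpha = 1.704 / (2407.399 * 901.896) = 7.8481e-07 m^2/s
alpha * t = 0.0043188
delta = sqrt(0.0043188) * 1000 = 65.718 mm

65.718 mm


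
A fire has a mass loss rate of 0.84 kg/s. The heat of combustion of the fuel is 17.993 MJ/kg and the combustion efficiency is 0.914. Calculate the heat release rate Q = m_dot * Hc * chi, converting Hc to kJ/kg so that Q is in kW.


Hc = 17.993 MJ/kg = 17.993 * 1000 kJ/kg = 17993 kJ/kg
Q = 0.84 kg/s * 17993 kJ/kg * 0.914 = 13814 kW

13814 kW


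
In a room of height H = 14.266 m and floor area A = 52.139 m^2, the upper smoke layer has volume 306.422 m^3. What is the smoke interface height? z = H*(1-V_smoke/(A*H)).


V/(A*H) = 0.41196
1 - 0.41196 = 0.58804
z = 14.266 * 0.58804 = 8.3890 m

8.3890 m


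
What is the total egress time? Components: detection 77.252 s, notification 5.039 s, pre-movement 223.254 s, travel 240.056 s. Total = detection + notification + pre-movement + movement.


Total = 77.252 + 5.039 + 223.254 + 240.056 = 545.601 s

545.601 s


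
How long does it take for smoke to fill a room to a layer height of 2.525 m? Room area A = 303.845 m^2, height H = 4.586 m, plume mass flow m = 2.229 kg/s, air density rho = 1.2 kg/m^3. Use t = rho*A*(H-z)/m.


H - z = 2.061 m
t = 1.2 * 303.845 * 2.061 / 2.229 = 337.13 s

337.13 s


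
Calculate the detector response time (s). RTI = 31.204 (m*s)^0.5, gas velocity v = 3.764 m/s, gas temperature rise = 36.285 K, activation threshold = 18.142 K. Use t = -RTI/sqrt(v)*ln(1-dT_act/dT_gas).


dT_act/dT_gas = 0.49999
ln(1 - 0.49999) = -0.69312
t = -31.204 / sqrt(3.764) * -0.69312 = 11.148 s

11.148 s


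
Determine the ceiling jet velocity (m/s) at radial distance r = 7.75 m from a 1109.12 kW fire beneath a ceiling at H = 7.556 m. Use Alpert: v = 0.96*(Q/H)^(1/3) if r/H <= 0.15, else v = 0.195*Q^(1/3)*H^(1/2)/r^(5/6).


r/H = 7.75 / 7.556 = 1.0257
r/H > 0.15, so v = 0.195*Q^(1/3)*H^(1/2)/r^(5/6)
Q^(1/3) = 10.351
H^(1/2) = 2.7488
r^(5/6) = 5.5092
v = 0.195 * 10.351 * 2.7488 / 5.5092 = 1.0071 m/s

1.0071 m/s


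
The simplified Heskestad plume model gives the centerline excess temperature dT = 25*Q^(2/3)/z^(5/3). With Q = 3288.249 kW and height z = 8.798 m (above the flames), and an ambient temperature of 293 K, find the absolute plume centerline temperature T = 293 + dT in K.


Q^(2/3) = 221.13
z^(5/3) = 37.495
dT = 25 * 221.13 / 37.495 = 147.44 K
T = 293 + 147.44 = 440.44 K

440.44 K


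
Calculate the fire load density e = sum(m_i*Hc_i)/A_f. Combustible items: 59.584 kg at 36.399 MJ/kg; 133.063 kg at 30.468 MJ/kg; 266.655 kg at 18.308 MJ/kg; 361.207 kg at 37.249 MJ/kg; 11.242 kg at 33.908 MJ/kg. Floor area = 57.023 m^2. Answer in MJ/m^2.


Total energy = 59.584*36.399 + 133.063*30.468 + 266.655*18.308 + 361.207*37.249 + 11.242*33.908
= 2168.798 + 4054.163 + 4881.920 + 13454.60 + 381.1937
= 24940.67 MJ
e = 24940.67 / 57.023 = 437.38 MJ/m^2

437.38 MJ/m^2


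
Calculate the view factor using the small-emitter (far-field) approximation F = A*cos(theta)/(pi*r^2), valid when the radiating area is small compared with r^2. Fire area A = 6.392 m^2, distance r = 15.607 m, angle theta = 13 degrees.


cos(13 deg) = 0.97437
pi*r^2 = 765.22
F = 6.392 * 0.97437 / 765.22 = 0.0081390

0.0081390


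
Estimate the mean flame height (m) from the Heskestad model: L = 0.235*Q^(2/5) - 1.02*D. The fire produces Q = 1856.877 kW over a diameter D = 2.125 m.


Q^(2/5) = 20.301
0.235 * Q^(2/5) = 4.7707
1.02 * D = 2.1675
L = 2.6032 m

2.6032 m


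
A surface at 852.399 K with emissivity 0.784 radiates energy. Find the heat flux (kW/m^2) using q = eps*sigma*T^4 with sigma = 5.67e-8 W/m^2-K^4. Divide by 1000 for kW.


T^4 = 5.2792e+11
q = 0.784 * 5.67e-8 * 5.2792e+11 / 1000 = 23.468 kW/m^2

23.468 kW/m^2


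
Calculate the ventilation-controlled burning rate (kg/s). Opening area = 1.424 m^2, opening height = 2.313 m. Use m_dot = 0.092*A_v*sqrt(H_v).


sqrt(H_v) = 1.5209
m_dot = 0.092 * 1.424 * 1.5209 = 0.19924 kg/s

0.19924 kg/s


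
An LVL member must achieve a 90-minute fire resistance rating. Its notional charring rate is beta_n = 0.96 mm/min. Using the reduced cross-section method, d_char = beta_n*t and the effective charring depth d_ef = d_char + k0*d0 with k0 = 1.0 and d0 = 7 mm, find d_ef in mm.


d_char = 0.96 * 90 = 86.4 mm
d_ef = 86.4 + 1.0*7 = 93.4 mm

93.4 mm


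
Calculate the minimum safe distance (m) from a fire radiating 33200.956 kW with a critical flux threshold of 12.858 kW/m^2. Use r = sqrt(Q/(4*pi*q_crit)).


4*pi*q_crit = 161.58
Q/(4*pi*q_crit) = 205.48
r = sqrt(205.48) = 14.335 m

14.335 m


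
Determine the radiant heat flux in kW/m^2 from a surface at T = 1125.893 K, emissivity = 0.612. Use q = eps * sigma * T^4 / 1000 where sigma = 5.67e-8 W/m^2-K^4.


T^4 = 1.6069e+12
q = 0.612 * 5.67e-8 * 1.6069e+12 / 1000 = 55.760 kW/m^2

55.760 kW/m^2


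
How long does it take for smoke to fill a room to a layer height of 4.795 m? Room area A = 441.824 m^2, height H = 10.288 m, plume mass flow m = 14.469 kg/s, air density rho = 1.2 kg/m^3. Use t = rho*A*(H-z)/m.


H - z = 5.493 m
t = 1.2 * 441.824 * 5.493 / 14.469 = 201.28 s

201.28 s


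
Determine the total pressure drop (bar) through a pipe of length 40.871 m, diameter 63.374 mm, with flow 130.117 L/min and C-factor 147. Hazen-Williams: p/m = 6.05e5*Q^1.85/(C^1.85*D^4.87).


Q^1.85 = 8156.8
C^1.85 = 10222
D^4.87 = 5.9608e+08
p/m = 0.00080990 bar/m
p_total = 0.00080990 * 40.871 = 0.033101 bar

0.033101 bar


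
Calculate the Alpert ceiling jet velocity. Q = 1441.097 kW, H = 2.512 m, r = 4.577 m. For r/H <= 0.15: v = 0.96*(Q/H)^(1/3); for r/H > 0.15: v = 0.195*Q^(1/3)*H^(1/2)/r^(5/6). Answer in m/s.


r/H = 4.577 / 2.512 = 1.8221
r/H > 0.15, so v = 0.195*Q^(1/3)*H^(1/2)/r^(5/6)
Q^(1/3) = 11.295
H^(1/2) = 1.5849
r^(5/6) = 3.5521
v = 0.195 * 11.295 * 1.5849 / 3.5521 = 0.98278 m/s

0.98278 m/s


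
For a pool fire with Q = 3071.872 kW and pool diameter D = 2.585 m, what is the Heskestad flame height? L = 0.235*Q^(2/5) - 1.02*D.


Q^(2/5) = 24.829
0.235 * Q^(2/5) = 5.8348
1.02 * D = 2.6367
L = 3.1981 m

3.1981 m


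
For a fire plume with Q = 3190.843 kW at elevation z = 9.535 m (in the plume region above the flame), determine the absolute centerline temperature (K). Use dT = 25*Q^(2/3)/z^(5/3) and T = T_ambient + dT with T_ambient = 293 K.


Q^(2/3) = 216.74
z^(5/3) = 42.875
dT = 25 * 216.74 / 42.875 = 126.38 K
T = 293 + 126.38 = 419.38 K

419.38 K


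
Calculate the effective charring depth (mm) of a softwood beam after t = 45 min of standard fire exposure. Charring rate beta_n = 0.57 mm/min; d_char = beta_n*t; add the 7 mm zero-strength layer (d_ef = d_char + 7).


d_char = 0.57 * 45 = 25.65 mm
d_ef = 25.65 + 1.0*7 = 32.65 mm

32.65 mm


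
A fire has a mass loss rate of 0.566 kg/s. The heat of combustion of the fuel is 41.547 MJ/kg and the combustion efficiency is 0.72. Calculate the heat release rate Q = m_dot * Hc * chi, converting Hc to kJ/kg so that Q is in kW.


Hc = 41.547 MJ/kg = 41.547 * 1000 kJ/kg = 41547 kJ/kg
Q = 0.566 kg/s * 41547 kJ/kg * 0.72 = 16931 kW

16931 kW


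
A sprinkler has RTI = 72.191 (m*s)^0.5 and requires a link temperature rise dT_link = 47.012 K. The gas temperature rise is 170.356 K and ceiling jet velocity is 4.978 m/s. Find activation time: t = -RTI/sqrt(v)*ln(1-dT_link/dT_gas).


dT_link/dT_gas = 0.27596
ln(1 - 0.27596) = -0.32291
t = -72.191 / sqrt(4.978) * -0.32291 = 10.448 s

10.448 s


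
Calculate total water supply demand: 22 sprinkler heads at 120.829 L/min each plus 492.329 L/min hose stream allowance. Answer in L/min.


Sprinkler demand = 22 * 120.829 = 2658.238 L/min
Total = 2658.238 + 492.329 = 3150.567 L/min

3150.567 L/min


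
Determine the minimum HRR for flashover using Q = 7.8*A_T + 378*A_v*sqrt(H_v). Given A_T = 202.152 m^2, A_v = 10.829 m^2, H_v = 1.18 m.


7.8*A_T = 1576.8
sqrt(H_v) = 1.0863
378*A_v*sqrt(H_v) = 4446.5
Q = 1576.8 + 4446.5 = 6023.3 kW

6023.3 kW


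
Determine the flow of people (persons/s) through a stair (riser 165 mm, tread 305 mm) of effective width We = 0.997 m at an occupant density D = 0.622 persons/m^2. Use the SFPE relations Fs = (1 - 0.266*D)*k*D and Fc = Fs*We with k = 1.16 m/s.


1 - 0.266*D = 1 - 0.266*0.622 = 0.83455
Fs = 0.83455 * 1.16 * 0.622 = 0.60214 persons/(s*m)
Fc = 0.60214 * 0.997 = 0.60034 persons/s

0.60034 persons/s


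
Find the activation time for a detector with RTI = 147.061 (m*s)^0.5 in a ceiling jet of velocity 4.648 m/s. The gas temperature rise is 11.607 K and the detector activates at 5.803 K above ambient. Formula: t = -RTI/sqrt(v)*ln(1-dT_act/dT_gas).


dT_act/dT_gas = 0.49996
ln(1 - 0.49996) = -0.69306
t = -147.061 / sqrt(4.648) * -0.69306 = 47.275 s

47.275 s


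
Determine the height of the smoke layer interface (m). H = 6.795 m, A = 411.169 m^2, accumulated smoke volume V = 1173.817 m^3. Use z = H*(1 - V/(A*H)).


V/(A*H) = 0.42014
1 - 0.42014 = 0.57986
z = 6.795 * 0.57986 = 3.9402 m

3.9402 m


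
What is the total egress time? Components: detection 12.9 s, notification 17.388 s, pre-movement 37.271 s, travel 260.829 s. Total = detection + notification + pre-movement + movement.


Total = 12.9 + 17.388 + 37.271 + 260.829 = 328.388 s

328.388 s


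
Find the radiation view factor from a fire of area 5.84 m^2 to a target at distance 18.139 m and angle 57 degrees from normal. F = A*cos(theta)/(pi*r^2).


cos(57 deg) = 0.54464
pi*r^2 = 1033.7
F = 5.84 * 0.54464 / 1033.7 = 0.0030771

0.0030771


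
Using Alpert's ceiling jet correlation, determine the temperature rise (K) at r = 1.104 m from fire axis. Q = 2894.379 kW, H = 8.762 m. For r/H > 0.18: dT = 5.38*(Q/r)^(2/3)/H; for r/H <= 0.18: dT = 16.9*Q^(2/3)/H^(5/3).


r/H = 1.104 / 8.762 = 0.12600
r/H <= 0.18, so dT = 16.9*Q^(2/3)/H^(5/3)
Q^(2/3) = 203.10
H^(5/3) = 37.240
dT = 16.9 * 203.10 / 37.240 = 92.169 K

92.169 K


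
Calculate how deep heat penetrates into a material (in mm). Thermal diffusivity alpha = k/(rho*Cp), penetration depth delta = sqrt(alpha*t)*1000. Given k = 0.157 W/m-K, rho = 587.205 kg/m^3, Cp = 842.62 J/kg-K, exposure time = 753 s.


alpha = 0.157 / (587.205 * 842.62) = 3.1731e-07 m^2/s
alpha * t = 0.00023893
delta = sqrt(0.00023893) * 1000 = 15.457 mm

15.457 mm


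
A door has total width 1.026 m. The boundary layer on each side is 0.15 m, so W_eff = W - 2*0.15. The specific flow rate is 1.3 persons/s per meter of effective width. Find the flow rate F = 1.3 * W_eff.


W_eff = 1.026 - 0.30 = 0.726 m
F = 1.3 * 0.726 = 0.94380 persons/s

0.94380 persons/s


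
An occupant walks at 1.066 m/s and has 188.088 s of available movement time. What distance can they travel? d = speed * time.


d = 1.066 * 188.088 = 200.50 m

200.50 m


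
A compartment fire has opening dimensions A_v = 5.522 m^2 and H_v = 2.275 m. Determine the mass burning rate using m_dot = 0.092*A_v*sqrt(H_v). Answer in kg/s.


sqrt(H_v) = 1.5083
m_dot = 0.092 * 5.522 * 1.5083 = 0.76626 kg/s

0.76626 kg/s


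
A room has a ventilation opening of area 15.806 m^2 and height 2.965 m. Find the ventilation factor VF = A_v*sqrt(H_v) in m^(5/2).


sqrt(H_v) = 1.7219
VF = 15.806 * 1.7219 = 27.217 m^(5/2)

27.217 m^(5/2)


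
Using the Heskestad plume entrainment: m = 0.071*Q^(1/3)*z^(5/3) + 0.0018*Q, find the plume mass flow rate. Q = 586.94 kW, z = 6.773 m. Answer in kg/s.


Q^(1/3) = 8.3727
z^(5/3) = 24.246
First term = 0.071 * 8.3727 * 24.246 = 14.413
Second term = 0.0018 * 586.94 = 1.0565
m = 15.470 kg/s

15.470 kg/s


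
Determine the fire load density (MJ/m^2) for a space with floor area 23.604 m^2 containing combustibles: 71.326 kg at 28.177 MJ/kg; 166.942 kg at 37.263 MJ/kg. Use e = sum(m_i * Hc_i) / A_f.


Total energy = 71.326*28.177 + 166.942*37.263
= 2009.753 + 6220.760
= 8230.512 MJ
e = 8230.512 / 23.604 = 348.69 MJ/m^2

348.69 MJ/m^2


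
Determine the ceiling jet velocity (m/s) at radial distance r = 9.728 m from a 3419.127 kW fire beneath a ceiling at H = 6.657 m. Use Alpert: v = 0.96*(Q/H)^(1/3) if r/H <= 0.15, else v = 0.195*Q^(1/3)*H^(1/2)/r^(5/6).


r/H = 9.728 / 6.657 = 1.4613
r/H > 0.15, so v = 0.195*Q^(1/3)*H^(1/2)/r^(5/6)
Q^(1/3) = 15.065
H^(1/2) = 2.5801
r^(5/6) = 6.6581
v = 0.195 * 15.065 * 2.5801 / 6.6581 = 1.1384 m/s

1.1384 m/s


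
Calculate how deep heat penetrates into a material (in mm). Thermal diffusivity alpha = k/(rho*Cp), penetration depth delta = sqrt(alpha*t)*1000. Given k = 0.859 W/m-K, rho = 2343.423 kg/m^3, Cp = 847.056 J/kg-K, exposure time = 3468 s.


alpha = 0.859 / (2343.423 * 847.056) = 4.3274e-07 m^2/s
alpha * t = 0.0015008
delta = sqrt(0.0015008) * 1000 = 38.740 mm

38.740 mm


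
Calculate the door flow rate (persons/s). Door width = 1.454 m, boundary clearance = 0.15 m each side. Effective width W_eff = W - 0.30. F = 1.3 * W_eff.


W_eff = 1.454 - 0.30 = 1.154 m
F = 1.3 * 1.154 = 1.5002 persons/s

1.5002 persons/s


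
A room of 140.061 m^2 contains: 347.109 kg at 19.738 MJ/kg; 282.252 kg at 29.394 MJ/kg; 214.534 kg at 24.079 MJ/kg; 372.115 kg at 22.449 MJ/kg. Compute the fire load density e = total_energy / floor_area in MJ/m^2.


Total energy = 347.109*19.738 + 282.252*29.394 + 214.534*24.079 + 372.115*22.449
= 6851.237 + 8296.515 + 5165.764 + 8353.610
= 28667.13 MJ
e = 28667.13 / 140.061 = 204.68 MJ/m^2

204.68 MJ/m^2


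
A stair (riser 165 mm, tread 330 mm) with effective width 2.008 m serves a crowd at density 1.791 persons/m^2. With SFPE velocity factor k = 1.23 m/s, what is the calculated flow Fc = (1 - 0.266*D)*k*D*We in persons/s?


1 - 0.266*D = 1 - 0.266*1.791 = 0.52359
Fs = 0.52359 * 1.23 * 1.791 = 1.1534 persons/(s*m)
Fc = 1.1534 * 2.008 = 2.3161 persons/s

2.3161 persons/s


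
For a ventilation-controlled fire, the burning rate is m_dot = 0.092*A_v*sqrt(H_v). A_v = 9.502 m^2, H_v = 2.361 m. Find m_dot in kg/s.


sqrt(H_v) = 1.5366
m_dot = 0.092 * 9.502 * 1.5366 = 1.3432 kg/s

1.3432 kg/s


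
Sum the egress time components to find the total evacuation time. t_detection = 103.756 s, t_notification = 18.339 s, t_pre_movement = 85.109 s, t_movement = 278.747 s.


Total = 103.756 + 18.339 + 85.109 + 278.747 = 485.951 s

485.951 s


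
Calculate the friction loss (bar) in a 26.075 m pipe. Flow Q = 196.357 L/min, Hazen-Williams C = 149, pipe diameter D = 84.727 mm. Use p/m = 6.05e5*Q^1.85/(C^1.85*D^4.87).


Q^1.85 = 17464
C^1.85 = 10481
D^4.87 = 2.4517e+09
p/m = 0.00041118 bar/m
p_total = 0.00041118 * 26.075 = 0.010721 bar

0.010721 bar


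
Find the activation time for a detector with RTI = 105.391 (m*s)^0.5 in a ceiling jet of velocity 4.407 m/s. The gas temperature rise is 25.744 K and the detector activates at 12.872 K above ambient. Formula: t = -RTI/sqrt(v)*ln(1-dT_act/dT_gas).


dT_act/dT_gas = 0.5
ln(1 - 0.5) = -0.69315
t = -105.391 / sqrt(4.407) * -0.69315 = 34.798 s

34.798 s


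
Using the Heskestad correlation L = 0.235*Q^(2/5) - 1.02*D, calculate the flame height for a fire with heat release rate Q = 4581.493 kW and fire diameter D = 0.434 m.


Q^(2/5) = 29.134
0.235 * Q^(2/5) = 6.8465
1.02 * D = 0.44268
L = 6.4039 m

6.4039 m


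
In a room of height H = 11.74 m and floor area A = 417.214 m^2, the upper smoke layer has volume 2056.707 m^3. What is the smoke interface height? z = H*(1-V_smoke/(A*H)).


V/(A*H) = 0.41990
1 - 0.41990 = 0.58010
z = 11.74 * 0.58010 = 6.8104 m

6.8104 m


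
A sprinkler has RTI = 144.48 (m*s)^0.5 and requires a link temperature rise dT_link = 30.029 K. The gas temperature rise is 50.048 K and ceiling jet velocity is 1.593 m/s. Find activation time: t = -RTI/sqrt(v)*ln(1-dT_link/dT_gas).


dT_link/dT_gas = 0.60000
ln(1 - 0.60000) = -0.91630
t = -144.48 / sqrt(1.593) * -0.91630 = 104.89 s

104.89 s


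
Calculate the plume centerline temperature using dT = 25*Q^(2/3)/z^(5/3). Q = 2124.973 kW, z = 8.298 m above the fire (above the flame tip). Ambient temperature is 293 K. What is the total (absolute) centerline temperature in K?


Q^(2/3) = 165.29
z^(5/3) = 34.011
dT = 25 * 165.29 / 34.011 = 121.49 K
T = 293 + 121.49 = 414.49 K

414.49 K


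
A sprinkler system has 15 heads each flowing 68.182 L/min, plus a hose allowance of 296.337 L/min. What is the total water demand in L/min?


Sprinkler demand = 15 * 68.182 = 1022.73 L/min
Total = 1022.73 + 296.337 = 1319.067 L/min

1319.067 L/min


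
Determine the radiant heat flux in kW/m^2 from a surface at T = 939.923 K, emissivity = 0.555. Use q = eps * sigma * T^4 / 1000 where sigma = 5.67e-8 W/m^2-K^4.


T^4 = 7.8049e+11
q = 0.555 * 5.67e-8 * 7.8049e+11 / 1000 = 24.561 kW/m^2

24.561 kW/m^2


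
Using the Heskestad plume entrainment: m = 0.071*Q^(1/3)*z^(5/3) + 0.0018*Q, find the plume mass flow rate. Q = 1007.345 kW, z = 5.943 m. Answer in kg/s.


Q^(1/3) = 10.024
z^(5/3) = 19.499
First term = 0.071 * 10.024 * 19.499 = 13.878
Second term = 0.0018 * 1007.345 = 1.8132
m = 15.691 kg/s

15.691 kg/s


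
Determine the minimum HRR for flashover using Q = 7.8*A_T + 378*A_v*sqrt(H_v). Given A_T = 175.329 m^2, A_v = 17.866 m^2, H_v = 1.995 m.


7.8*A_T = 1367.6
sqrt(H_v) = 1.4124
378*A_v*sqrt(H_v) = 9538.7
Q = 1367.6 + 9538.7 = 10906 kW

10906 kW


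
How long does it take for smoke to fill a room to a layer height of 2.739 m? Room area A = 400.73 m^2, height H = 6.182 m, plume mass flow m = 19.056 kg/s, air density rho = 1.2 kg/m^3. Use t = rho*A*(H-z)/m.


H - z = 3.443 m
t = 1.2 * 400.73 * 3.443 / 19.056 = 86.884 s

86.884 s


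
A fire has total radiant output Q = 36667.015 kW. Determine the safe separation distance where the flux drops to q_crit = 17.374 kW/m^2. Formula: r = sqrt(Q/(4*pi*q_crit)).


4*pi*q_crit = 218.33
Q/(4*pi*q_crit) = 167.94
r = sqrt(167.94) = 12.959 m

12.959 m


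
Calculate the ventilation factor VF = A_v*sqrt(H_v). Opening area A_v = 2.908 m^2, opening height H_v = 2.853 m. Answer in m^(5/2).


sqrt(H_v) = 1.6891
VF = 2.908 * 1.6891 = 4.9119 m^(5/2)

4.9119 m^(5/2)


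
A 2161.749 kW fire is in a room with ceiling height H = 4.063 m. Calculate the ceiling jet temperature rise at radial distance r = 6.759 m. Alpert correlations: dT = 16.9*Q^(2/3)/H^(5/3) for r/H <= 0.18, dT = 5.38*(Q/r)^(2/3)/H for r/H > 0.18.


r/H = 6.759 / 4.063 = 1.6635
r/H > 0.18, so dT = 5.38*(Q/r)^(2/3)/H
Q/r = 319.83
(Q/r)^(2/3) = 46.768
dT = 5.38 * 46.768 / 4.063 = 61.928 K

61.928 K


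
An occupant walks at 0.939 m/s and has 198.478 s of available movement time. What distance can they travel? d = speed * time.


d = 0.939 * 198.478 = 186.37 m

186.37 m


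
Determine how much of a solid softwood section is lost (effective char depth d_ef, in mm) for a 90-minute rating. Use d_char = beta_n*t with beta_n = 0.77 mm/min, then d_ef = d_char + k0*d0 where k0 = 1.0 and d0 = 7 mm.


d_char = 0.77 * 90 = 69.3 mm
d_ef = 69.3 + 1.0*7 = 76.3 mm

76.3 mm


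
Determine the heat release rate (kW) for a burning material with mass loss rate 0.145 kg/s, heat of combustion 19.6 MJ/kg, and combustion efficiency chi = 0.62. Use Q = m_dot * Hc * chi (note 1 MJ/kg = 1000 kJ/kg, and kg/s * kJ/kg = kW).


Hc = 19.6 MJ/kg = 19.6 * 1000 kJ/kg = 19600 kJ/kg
Q = 0.145 kg/s * 19600 kJ/kg * 0.62 = 1762.04 kW

1762.04 kW


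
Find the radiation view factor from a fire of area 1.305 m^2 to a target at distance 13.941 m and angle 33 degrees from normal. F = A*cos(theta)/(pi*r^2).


cos(33 deg) = 0.83867
pi*r^2 = 610.57
F = 1.305 * 0.83867 / 610.57 = 0.0017925

0.0017925


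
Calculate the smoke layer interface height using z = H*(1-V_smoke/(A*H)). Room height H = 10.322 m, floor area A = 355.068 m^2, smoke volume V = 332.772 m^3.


V/(A*H) = 0.090797
1 - 0.090797 = 0.90920
z = 10.322 * 0.90920 = 9.3848 m

9.3848 m


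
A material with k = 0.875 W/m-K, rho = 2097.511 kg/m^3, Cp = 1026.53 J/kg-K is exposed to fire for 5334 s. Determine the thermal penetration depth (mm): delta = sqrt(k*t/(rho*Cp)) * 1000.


alpha = 0.875 / (2097.511 * 1026.53) = 4.0638e-07 m^2/s
alpha * t = 0.0021676
delta = sqrt(0.0021676) * 1000 = 46.558 mm

46.558 mm


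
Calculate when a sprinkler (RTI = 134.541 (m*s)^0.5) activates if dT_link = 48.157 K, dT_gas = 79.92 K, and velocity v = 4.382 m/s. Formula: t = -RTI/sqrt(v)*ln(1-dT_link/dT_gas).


dT_link/dT_gas = 0.60257
ln(1 - 0.60257) = -0.92272
t = -134.541 / sqrt(4.382) * -0.92272 = 59.305 s

59.305 s


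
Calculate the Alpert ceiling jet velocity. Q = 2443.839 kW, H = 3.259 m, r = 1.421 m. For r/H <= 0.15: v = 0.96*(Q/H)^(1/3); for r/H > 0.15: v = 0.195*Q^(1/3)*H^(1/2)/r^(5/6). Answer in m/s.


r/H = 1.421 / 3.259 = 0.43602
r/H > 0.15, so v = 0.195*Q^(1/3)*H^(1/2)/r^(5/6)
Q^(1/3) = 13.470
H^(1/2) = 1.8053
r^(5/6) = 1.3402
v = 0.195 * 13.470 * 1.8053 / 1.3402 = 3.5381 m/s

3.5381 m/s


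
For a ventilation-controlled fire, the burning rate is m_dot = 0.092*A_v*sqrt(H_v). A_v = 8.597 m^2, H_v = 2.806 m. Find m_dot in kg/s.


sqrt(H_v) = 1.6751
m_dot = 0.092 * 8.597 * 1.6751 = 1.3249 kg/s

1.3249 kg/s


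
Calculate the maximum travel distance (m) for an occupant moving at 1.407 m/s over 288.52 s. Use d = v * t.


d = 1.407 * 288.52 = 405.95 m

405.95 m


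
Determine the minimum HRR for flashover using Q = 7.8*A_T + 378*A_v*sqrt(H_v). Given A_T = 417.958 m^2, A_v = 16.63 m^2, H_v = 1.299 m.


7.8*A_T = 3260.1
sqrt(H_v) = 1.1397
378*A_v*sqrt(H_v) = 7164.5
Q = 3260.1 + 7164.5 = 10425 kW

10425 kW


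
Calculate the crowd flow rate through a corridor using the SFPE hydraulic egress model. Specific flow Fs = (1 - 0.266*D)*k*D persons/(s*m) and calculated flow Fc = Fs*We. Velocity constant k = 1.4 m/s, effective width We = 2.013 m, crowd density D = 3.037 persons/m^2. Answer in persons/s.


1 - 0.266*D = 1 - 0.266*3.037 = 0.19216
Fs = 0.19216 * 1.4 * 3.037 = 0.81702 persons/(s*m)
Fc = 0.81702 * 2.013 = 1.6447 persons/s

1.6447 persons/s


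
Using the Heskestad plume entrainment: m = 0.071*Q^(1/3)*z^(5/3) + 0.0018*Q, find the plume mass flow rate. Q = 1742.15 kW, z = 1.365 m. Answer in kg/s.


Q^(1/3) = 12.033
z^(5/3) = 1.6797
First term = 0.071 * 12.033 * 1.6797 = 1.4350
Second term = 0.0018 * 1742.15 = 3.1359
m = 4.5708 kg/s

4.5708 kg/s


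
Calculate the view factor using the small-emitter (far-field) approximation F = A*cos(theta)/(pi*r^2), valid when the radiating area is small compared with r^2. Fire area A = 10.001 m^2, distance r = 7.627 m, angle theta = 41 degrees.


cos(41 deg) = 0.75471
pi*r^2 = 182.75
F = 10.001 * 0.75471 / 182.75 = 0.041302

0.041302


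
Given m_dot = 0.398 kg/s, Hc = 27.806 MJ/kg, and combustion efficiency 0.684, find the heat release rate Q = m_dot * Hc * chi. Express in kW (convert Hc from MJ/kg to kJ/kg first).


Hc = 27.806 MJ/kg = 27.806 * 1000 kJ/kg = 27806 kJ/kg
Q = 0.398 kg/s * 27806 kJ/kg * 0.684 = 7569.7 kW

7569.7 kW


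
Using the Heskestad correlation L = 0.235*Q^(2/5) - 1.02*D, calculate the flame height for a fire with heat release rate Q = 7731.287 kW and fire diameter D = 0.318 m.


Q^(2/5) = 35.917
0.235 * Q^(2/5) = 8.4405
1.02 * D = 0.32436
L = 8.1161 m

8.1161 m


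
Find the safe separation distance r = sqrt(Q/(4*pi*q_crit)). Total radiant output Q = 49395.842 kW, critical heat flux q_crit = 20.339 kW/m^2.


4*pi*q_crit = 255.59
Q/(4*pi*q_crit) = 193.26
r = sqrt(193.26) = 13.902 m

13.902 m


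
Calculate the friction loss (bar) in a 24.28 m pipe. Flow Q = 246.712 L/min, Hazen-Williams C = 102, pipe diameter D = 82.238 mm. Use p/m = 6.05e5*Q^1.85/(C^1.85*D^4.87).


Q^1.85 = 26641
C^1.85 = 5198.9
D^4.87 = 2.1203e+09
p/m = 0.0014622 bar/m
p_total = 0.0014622 * 24.28 = 0.035501 bar

0.035501 bar
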